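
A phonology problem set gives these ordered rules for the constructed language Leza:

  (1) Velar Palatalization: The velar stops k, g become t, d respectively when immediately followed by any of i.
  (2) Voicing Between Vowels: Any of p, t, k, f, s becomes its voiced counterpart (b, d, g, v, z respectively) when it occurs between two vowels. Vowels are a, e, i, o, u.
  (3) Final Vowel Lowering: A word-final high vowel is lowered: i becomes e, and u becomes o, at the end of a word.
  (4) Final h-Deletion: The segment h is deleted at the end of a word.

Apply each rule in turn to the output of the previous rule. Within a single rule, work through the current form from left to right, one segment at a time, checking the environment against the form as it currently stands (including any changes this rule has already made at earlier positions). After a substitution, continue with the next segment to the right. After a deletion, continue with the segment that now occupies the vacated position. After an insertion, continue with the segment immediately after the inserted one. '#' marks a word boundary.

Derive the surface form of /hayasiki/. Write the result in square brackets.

(1) Velar Palatalization: [hayasiki] → [hayasiti]
(2) Voicing Between Vowels: [hayasiti] → [hayazidi]
(3) Final Vowel Lowering: [hayazidi] → [hayazide]
(4) Final h-Deletion: no change — [hayazide]

[hayazide]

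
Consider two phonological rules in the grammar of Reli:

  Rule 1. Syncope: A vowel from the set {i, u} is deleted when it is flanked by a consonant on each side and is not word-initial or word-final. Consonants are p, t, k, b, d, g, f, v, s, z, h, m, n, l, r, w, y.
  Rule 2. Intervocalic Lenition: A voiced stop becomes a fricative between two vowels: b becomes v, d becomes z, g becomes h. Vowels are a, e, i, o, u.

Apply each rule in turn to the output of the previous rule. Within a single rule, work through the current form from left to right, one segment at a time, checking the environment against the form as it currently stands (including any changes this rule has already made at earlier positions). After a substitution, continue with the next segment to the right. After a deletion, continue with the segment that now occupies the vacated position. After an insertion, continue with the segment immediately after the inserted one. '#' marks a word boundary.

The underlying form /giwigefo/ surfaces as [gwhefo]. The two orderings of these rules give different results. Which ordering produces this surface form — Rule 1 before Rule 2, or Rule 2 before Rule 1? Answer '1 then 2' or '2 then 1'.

Order 1 then 2:
  1 Syncope: [giwigefo] → [gwgefo]
  2 Intervocalic Lenition: no change — [gwgefo]
  result: [gwgefo]
Order 2 then 1:
  2 Intervocalic Lenition: [giwigefo] → [giwihefo]
  1 Syncope: [giwihefo] → [gwhefo]
  result: [gwhefo]

2 then 1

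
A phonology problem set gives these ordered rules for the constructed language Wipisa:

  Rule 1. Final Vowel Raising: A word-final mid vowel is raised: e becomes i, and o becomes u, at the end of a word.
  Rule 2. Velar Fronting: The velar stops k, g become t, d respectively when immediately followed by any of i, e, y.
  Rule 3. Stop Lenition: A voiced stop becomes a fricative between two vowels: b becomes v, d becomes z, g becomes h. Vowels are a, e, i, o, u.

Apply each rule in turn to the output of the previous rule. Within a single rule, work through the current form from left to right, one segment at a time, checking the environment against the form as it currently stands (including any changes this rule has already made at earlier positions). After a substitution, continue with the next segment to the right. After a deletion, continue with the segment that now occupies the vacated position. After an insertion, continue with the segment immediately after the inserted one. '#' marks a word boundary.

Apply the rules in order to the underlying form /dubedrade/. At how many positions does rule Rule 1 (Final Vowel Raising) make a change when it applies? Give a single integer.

Rule 1 Final Vowel Raising: [dubedrade] → [dubedradi]
Rule 2 Velar Fronting: no change — [dubedradi]
Rule 3 Stop Lenition: [dubedradi] → [duvedrazi]
Rule Rule 1 changed 1 position(s).

1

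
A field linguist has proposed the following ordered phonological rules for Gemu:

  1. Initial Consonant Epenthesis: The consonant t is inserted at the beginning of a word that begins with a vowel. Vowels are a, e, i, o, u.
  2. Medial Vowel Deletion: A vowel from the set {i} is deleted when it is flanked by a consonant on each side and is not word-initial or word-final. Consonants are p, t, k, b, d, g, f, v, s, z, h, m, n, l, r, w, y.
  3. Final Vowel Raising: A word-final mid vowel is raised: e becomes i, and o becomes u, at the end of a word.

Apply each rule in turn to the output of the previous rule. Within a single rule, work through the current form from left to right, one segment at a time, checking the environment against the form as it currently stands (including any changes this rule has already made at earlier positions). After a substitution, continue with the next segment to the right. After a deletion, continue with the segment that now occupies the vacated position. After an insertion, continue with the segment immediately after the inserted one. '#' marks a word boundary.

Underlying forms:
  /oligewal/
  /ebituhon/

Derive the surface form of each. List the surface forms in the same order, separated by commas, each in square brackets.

/oligewal/:
  1 Initial Consonant Epenthesis: [oligewal] → [toligewal]
  2 Medial Vowel Deletion: [toligewal] → [tolgewal]
  3 Final Vowel Raising: no change — [tolgewal]
/ebituhon/:
  1 Initial Consonant Epenthesis: [ebituhon] → [tebituhon]
  2 Medial Vowel Deletion: [tebituhon] → [tebtuhon]
  3 Final Vowel Raising: no change — [tebtuhon]

[tolgewal], [tebtuhon]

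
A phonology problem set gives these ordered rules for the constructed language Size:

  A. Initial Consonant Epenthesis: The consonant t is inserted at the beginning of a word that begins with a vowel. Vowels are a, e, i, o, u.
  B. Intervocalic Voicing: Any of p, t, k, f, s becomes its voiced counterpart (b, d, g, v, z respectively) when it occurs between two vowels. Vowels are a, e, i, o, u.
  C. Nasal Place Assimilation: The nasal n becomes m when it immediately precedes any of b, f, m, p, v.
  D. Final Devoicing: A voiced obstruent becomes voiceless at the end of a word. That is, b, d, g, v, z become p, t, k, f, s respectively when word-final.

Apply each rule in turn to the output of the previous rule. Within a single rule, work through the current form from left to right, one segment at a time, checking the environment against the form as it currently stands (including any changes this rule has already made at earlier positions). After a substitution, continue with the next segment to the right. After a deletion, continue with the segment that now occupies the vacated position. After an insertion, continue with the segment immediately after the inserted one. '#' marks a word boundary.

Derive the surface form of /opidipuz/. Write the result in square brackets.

[tobidibus]

A Initial Consonant Epenthesis: [opidipuz] → [topidipuz]
B Intervocalic Voicing: [topidipuz] → [tobidibuz]
C Nasal Place Assimilation: no change — [tobidibuz]
D Final Devoicing: [tobidibuz] → [tobidibus]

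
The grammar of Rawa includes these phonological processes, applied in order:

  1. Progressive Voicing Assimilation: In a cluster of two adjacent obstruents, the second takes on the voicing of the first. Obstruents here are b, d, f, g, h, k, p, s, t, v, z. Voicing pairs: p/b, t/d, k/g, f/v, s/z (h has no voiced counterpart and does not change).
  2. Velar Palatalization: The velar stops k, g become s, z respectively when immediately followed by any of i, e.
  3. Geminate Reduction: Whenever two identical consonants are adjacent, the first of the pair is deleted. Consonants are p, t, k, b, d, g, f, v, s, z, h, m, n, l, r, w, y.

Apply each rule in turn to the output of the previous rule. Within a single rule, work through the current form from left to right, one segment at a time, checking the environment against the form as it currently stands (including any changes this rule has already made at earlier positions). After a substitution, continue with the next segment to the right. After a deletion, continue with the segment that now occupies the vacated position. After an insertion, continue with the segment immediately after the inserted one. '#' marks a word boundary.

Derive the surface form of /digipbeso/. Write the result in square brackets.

1 Progressive Voicing Assimilation: [digipbeso] → [digippeso]
2 Velar Palatalization: [digippeso] → [dizippeso]
3 Geminate Reduction: [dizippeso] → [dizipeso]

[dizipeso]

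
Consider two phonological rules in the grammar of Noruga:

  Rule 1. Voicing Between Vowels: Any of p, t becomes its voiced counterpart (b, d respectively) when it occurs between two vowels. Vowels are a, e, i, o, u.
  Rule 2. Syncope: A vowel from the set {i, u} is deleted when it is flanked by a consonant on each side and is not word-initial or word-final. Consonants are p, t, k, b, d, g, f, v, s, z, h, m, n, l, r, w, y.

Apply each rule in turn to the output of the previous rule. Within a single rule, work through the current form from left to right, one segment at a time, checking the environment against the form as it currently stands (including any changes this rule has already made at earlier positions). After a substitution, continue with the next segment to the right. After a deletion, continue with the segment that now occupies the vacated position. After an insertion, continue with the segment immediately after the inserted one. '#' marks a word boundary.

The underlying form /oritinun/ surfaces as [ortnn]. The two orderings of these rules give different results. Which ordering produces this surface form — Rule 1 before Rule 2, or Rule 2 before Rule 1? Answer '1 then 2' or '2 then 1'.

2 then 1

Order 1 then 2:
  1 Voicing Between Vowels: [oritinun] → [oridinun]
  2 Syncope: [oridinun] → [ordnn]
  result: [ordnn]
Order 2 then 1:
  2 Syncope: [oritinun] → [ortnn]
  1 Voicing Between Vowels: no change — [ortnn]
  result: [ortnn]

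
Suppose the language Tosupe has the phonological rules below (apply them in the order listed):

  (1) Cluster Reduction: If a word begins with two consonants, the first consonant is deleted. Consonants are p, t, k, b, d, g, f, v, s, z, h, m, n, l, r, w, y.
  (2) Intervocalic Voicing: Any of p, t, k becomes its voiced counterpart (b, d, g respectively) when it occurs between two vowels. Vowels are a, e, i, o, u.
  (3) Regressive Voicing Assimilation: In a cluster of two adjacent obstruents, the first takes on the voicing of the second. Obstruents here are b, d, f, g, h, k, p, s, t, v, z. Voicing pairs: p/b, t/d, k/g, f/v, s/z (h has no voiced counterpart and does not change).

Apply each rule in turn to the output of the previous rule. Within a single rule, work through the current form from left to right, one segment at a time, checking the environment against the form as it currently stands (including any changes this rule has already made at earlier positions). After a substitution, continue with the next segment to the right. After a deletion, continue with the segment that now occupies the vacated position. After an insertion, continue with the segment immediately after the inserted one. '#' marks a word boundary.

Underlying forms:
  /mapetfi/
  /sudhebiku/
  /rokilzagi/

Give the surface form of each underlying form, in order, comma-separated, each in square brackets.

[mabetfi], [suthebigu], [rogilzagi]

/mapetfi/:
  (1) Cluster Reduction: no change — [mapetfi]
  (2) Intervocalic Voicing: [mapetfi] → [mabetfi]
  (3) Regressive Voicing Assimilation: no change — [mabetfi]
/sudhebiku/:
  (1) Cluster Reduction: no change — [sudhebiku]
  (2) Intervocalic Voicing: [sudhebiku] → [sudhebigu]
  (3) Regressive Voicing Assimilation: [sudhebigu] → [suthebigu]
/rokilzagi/:
  (1) Cluster Reduction: no change — [rokilzagi]
  (2) Intervocalic Voicing: [rokilzagi] → [rogilzagi]
  (3) Regressive Voicing Assimilation: no change — [rogilzagi]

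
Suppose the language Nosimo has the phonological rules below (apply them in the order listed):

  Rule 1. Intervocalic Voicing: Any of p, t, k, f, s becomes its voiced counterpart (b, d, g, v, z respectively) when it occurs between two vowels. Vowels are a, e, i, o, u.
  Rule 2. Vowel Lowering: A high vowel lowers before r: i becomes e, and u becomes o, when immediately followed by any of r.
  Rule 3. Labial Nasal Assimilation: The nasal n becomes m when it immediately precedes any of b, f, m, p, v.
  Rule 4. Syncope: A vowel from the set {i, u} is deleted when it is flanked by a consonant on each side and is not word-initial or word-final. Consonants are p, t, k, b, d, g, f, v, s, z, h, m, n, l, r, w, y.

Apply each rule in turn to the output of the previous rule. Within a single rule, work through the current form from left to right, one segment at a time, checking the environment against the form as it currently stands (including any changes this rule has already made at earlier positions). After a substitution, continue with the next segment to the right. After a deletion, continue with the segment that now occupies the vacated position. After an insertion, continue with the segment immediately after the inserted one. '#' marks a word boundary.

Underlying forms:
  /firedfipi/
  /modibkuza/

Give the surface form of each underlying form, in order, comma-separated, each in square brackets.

/firedfipi/:
  Rule 1 Intervocalic Voicing: [firedfipi] → [firedfibi]
  Rule 2 Vowel Lowering: [firedfibi] → [feredfibi]
  Rule 3 Labial Nasal Assimilation: no change — [feredfibi]
  Rule 4 Syncope: [feredfibi] → [feredfbi]
/modibkuza/:
  Rule 1 Intervocalic Voicing: no change — [modibkuza]
  Rule 2 Vowel Lowering: no change — [modibkuza]
  Rule 3 Labial Nasal Assimilation: no change — [modibkuza]
  Rule 4 Syncope: [modibkuza] → [modbkza]

[feredfbi], [modbkza]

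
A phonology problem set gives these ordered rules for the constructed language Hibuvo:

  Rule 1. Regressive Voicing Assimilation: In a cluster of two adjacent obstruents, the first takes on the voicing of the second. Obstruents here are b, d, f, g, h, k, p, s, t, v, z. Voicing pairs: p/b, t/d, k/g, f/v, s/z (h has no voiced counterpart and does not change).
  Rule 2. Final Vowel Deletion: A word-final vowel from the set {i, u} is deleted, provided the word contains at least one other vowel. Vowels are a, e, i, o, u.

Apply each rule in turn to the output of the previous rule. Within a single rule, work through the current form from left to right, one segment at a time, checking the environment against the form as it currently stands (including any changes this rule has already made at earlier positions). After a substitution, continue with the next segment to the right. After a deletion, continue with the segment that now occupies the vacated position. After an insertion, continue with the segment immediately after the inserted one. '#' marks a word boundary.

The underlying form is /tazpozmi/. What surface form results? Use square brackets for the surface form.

Rule 1 Regressive Voicing Assimilation: [tazpozmi] → [taspozmi]
Rule 2 Final Vowel Deletion: [taspozmi] → [taspozm]

[taspozm]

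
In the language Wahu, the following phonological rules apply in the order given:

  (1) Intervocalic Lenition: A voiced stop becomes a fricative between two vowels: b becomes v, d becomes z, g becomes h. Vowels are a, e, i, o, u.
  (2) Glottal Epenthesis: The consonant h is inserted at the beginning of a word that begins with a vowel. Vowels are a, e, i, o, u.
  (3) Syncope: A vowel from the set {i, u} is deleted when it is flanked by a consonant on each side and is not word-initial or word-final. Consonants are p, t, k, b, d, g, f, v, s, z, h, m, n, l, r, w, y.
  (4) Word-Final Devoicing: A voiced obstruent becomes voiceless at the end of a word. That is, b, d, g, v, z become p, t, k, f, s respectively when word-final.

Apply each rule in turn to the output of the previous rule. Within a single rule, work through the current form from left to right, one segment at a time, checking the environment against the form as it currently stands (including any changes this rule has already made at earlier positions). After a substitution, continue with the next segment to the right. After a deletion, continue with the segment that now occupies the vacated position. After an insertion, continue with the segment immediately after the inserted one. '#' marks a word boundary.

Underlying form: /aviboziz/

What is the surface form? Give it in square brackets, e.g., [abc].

[havvozs]

(1) Intervocalic Lenition: [aviboziz] → [avivoziz]
(2) Glottal Epenthesis: [avivoziz] → [havivoziz]
(3) Syncope: [havivoziz] → [havvozz]
(4) Word-Final Devoicing: [havvozz] → [havvozs]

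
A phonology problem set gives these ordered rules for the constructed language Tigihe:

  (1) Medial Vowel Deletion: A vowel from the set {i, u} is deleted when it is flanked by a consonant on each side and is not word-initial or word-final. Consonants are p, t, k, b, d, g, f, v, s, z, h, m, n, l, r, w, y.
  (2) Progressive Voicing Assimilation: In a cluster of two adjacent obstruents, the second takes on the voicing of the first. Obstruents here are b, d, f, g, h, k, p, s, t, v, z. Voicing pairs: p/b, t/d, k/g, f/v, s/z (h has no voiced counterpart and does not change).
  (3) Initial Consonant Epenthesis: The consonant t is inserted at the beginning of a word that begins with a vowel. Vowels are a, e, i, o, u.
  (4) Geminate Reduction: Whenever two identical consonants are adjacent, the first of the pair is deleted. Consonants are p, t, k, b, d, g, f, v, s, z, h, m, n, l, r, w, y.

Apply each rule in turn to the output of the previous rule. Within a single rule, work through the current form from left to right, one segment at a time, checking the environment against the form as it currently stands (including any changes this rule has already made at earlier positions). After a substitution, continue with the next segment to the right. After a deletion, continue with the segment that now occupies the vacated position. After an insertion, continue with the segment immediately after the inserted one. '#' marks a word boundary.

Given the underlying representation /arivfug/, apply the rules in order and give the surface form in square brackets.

(1) Medial Vowel Deletion: [arivfug] → [arvfg]
(2) Progressive Voicing Assimilation: [arvfg] → [arvvg]
(3) Initial Consonant Epenthesis: [arvvg] → [tarvvg]
(4) Geminate Reduction: [tarvvg] → [tarvg]

[tarvg]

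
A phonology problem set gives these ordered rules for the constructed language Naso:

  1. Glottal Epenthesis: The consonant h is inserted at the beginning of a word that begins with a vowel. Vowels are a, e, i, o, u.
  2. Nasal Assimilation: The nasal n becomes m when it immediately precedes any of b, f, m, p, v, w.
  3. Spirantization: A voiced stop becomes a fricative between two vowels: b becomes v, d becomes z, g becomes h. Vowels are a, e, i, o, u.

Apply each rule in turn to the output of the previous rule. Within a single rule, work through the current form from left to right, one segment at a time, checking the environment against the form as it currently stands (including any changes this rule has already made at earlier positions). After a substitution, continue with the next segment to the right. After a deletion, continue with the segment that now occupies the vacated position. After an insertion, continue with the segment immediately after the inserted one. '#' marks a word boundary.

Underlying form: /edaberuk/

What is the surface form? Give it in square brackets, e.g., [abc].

1 Glottal Epenthesis: [edaberuk] → [hedaberuk]
2 Nasal Assimilation: no change — [hedaberuk]
3 Spirantization: [hedaberuk] → [hezaveruk]

[hezaveruk]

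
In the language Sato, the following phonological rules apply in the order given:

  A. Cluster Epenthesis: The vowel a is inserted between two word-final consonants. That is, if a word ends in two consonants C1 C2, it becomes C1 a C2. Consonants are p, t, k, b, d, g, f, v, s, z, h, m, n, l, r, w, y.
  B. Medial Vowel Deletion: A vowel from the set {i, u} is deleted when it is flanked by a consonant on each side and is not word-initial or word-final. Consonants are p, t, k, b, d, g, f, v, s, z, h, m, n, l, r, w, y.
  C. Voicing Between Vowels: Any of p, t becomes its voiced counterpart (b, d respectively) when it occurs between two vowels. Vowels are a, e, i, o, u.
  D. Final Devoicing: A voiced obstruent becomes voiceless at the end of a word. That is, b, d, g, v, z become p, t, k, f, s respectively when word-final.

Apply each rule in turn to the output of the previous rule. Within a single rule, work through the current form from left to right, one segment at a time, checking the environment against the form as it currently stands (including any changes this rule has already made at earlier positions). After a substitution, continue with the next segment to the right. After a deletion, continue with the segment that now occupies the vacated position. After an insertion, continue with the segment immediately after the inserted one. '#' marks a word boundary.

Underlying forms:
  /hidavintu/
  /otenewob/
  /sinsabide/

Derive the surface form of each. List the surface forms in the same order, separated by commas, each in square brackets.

[hdavntu], [odenewop], [snsabde]

/hidavintu/:
  A Cluster Epenthesis: no change — [hidavintu]
  B Medial Vowel Deletion: [hidavintu] → [hdavntu]
  C Voicing Between Vowels: no change — [hdavntu]
  D Final Devoicing: no change — [hdavntu]
/otenewob/:
  A Cluster Epenthesis: no change — [otenewob]
  B Medial Vowel Deletion: no change — [otenewob]
  C Voicing Between Vowels: [otenewob] → [odenewob]
  D Final Devoicing: [odenewob] → [odenewop]
/sinsabide/:
  A Cluster Epenthesis: no change — [sinsabide]
  B Medial Vowel Deletion: [sinsabide] → [snsabde]
  C Voicing Between Vowels: no change — [snsabde]
  D Final Devoicing: no change — [snsabde]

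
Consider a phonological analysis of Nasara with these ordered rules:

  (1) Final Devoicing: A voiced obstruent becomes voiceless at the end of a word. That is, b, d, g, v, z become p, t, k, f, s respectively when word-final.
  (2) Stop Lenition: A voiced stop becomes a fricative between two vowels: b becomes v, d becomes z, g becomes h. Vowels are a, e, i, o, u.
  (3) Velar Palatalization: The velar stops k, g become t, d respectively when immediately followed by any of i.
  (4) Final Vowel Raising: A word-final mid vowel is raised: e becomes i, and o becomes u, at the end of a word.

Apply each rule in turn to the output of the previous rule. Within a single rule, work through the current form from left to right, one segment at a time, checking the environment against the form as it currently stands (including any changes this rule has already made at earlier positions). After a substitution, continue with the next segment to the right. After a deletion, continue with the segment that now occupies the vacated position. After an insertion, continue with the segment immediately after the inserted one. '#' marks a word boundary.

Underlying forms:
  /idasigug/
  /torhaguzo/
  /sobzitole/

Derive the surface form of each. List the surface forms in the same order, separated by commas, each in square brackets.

/idasigug/:
  (1) Final Devoicing: [idasigug] → [idasiguk]
  (2) Stop Lenition: [idasiguk] → [izasihuk]
  (3) Velar Palatalization: no change — [izasihuk]
  (4) Final Vowel Raising: no change — [izasihuk]
/torhaguzo/:
  (1) Final Devoicing: no change — [torhaguzo]
  (2) Stop Lenition: [torhaguzo] → [torhahuzo]
  (3) Velar Palatalization: no change — [torhahuzo]
  (4) Final Vowel Raising: [torhahuzo] → [torhahuzu]
/sobzitole/:
  (1) Final Devoicing: no change — [sobzitole]
  (2) Stop Lenition: no change — [sobzitole]
  (3) Velar Palatalization: no change — [sobzitole]
  (4) Final Vowel Raising: [sobzitole] → [sobzitoli]

[izasihuk], [torhahuzu], [sobzitoli]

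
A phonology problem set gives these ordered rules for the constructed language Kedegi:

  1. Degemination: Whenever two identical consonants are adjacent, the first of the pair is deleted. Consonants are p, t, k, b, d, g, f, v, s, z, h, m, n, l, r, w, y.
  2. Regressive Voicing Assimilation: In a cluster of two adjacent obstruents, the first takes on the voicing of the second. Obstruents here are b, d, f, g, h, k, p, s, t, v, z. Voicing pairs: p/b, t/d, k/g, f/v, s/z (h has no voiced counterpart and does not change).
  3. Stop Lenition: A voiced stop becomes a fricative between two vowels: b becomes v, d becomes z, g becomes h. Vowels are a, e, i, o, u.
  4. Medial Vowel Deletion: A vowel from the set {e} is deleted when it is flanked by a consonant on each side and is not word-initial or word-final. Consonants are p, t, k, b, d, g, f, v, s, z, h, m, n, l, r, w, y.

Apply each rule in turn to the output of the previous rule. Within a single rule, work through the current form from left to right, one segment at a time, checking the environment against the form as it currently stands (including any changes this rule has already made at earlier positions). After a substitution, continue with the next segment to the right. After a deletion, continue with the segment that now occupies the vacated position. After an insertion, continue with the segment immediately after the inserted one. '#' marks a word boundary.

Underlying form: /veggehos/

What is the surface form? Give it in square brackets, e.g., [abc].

[vhhos]

1 Degemination: [veggehos] → [vegehos]
2 Regressive Voicing Assimilation: no change — [vegehos]
3 Stop Lenition: [vegehos] → [vehehos]
4 Medial Vowel Deletion: [vehehos] → [vhhos]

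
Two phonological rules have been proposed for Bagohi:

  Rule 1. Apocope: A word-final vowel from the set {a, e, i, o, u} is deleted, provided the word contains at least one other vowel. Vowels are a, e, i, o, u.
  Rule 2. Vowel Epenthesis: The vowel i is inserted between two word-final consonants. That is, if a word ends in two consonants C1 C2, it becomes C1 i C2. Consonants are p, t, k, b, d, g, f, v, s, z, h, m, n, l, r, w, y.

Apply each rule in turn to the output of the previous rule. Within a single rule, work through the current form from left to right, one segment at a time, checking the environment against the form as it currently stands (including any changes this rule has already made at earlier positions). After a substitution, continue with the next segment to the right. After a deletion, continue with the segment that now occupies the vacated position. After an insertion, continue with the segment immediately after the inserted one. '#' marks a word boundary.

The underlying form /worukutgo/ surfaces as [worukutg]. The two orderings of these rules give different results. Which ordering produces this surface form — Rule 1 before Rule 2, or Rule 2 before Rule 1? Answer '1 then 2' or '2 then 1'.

2 then 1

Order 1 then 2:
  1 Apocope: [worukutgo] → [worukutg]
  2 Vowel Epenthesis: [worukutg] → [worukutig]
  result: [worukutig]
Order 2 then 1:
  2 Vowel Epenthesis: no change — [worukutgo]
  1 Apocope: [worukutgo] → [worukutg]
  result: [worukutg]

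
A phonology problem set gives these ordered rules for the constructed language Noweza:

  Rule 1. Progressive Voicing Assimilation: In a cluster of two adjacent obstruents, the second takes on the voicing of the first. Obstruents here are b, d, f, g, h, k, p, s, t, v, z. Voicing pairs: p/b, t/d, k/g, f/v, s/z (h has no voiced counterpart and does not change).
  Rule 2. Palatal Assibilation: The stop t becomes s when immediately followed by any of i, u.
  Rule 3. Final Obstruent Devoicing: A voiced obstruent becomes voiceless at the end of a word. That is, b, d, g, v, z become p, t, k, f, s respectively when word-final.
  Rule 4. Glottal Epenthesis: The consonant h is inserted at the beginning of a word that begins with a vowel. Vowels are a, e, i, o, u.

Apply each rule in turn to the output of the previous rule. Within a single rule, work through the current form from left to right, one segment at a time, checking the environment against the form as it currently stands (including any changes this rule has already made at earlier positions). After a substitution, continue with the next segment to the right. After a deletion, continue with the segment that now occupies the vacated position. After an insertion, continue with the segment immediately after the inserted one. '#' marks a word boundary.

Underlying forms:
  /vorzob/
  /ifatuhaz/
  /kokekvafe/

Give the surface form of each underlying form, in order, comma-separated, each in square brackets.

[vorzop], [hifasuhas], [kokekfafe]

/vorzob/:
  Rule 1 Progressive Voicing Assimilation: no change — [vorzob]
  Rule 2 Palatal Assibilation: no change — [vorzob]
  Rule 3 Final Obstruent Devoicing: [vorzob] → [vorzop]
  Rule 4 Glottal Epenthesis: no change — [vorzop]
/ifatuhaz/:
  Rule 1 Progressive Voicing Assimilation: no change — [ifatuhaz]
  Rule 2 Palatal Assibilation: [ifatuhaz] → [ifasuhaz]
  Rule 3 Final Obstruent Devoicing: [ifasuhaz] → [ifasuhas]
  Rule 4 Glottal Epenthesis: [ifasuhas] → [hifasuhas]
/kokekvafe/:
  Rule 1 Progressive Voicing Assimilation: [kokekvafe] → [kokekfafe]
  Rule 2 Palatal Assibilation: no change — [kokekfafe]
  Rule 3 Final Obstruent Devoicing: no change — [kokekfafe]
  Rule 4 Glottal Epenthesis: no change — [kokekfafe]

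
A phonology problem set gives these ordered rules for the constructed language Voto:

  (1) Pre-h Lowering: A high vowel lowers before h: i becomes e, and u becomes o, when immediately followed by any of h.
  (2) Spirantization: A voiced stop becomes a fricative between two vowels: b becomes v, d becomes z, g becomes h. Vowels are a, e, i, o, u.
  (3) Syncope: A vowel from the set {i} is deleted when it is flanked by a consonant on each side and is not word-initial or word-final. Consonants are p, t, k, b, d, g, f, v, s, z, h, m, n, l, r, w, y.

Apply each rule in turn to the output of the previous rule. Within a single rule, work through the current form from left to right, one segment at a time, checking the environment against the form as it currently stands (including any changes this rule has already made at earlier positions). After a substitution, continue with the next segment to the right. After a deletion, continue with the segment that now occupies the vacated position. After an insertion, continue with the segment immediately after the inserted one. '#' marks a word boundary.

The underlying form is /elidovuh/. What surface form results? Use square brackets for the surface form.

(1) Pre-h Lowering: [elidovuh] → [elidovoh]
(2) Spirantization: [elidovoh] → [elizovoh]
(3) Syncope: [elizovoh] → [elzovoh]

[elzovoh]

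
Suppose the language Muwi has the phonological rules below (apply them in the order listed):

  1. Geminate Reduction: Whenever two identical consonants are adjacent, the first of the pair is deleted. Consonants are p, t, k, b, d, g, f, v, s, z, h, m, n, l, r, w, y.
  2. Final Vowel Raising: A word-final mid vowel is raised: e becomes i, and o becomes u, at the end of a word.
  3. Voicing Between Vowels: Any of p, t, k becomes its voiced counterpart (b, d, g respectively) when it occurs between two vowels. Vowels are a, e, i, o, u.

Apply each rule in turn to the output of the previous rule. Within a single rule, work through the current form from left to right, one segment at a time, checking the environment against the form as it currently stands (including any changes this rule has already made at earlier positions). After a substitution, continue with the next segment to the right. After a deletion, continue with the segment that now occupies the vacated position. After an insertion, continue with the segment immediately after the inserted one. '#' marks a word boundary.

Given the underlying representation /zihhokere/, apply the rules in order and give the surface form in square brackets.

[zihogeri]

1 Geminate Reduction: [zihhokere] → [zihokere]
2 Final Vowel Raising: [zihokere] → [zihokeri]
3 Voicing Between Vowels: [zihokeri] → [zihogeri]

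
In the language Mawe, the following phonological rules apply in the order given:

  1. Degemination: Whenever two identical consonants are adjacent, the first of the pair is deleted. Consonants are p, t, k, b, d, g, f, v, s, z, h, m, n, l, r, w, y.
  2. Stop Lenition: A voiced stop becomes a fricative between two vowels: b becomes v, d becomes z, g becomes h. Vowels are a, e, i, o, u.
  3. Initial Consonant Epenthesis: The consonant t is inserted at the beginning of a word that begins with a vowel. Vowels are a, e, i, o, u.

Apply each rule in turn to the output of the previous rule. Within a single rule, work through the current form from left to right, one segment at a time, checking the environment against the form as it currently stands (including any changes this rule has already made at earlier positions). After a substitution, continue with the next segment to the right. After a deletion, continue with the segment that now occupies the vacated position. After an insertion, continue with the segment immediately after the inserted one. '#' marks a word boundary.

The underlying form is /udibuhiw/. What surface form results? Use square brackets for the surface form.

1 Degemination: no change — [udibuhiw]
2 Stop Lenition: [udibuhiw] → [uzivuhiw]
3 Initial Consonant Epenthesis: [uzivuhiw] → [tuzivuhiw]

[tuzivuhiw]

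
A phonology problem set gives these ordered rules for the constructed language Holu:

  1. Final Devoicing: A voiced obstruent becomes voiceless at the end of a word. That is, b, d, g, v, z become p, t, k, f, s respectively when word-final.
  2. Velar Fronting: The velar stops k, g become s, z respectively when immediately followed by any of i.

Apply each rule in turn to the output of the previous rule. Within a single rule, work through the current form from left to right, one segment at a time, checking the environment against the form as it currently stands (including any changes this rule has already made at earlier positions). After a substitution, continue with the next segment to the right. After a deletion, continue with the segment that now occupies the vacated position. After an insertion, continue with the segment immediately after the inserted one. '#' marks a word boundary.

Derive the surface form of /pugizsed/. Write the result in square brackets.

1 Final Devoicing: [pugizsed] → [pugizset]
2 Velar Fronting: [pugizset] → [puzizset]

[puzizset]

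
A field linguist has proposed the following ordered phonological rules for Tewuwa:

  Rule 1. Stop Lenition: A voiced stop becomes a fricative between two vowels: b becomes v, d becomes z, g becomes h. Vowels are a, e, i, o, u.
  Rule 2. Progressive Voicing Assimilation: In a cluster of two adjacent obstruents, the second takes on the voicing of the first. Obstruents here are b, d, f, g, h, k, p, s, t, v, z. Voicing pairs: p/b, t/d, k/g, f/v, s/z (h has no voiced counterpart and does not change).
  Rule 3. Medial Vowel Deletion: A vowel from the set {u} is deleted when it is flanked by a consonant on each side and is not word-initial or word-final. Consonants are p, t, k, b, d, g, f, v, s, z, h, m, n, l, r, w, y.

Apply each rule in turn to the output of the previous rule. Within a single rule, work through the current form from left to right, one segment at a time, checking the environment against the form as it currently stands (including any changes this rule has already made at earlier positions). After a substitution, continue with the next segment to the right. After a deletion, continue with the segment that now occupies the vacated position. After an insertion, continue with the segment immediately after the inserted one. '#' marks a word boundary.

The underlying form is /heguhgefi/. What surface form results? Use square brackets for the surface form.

[hehhkefi]

Rule 1 Stop Lenition: [heguhgefi] → [hehuhgefi]
Rule 2 Progressive Voicing Assimilation: [hehuhgefi] → [hehuhkefi]
Rule 3 Medial Vowel Deletion: [hehuhkefi] → [hehhkefi]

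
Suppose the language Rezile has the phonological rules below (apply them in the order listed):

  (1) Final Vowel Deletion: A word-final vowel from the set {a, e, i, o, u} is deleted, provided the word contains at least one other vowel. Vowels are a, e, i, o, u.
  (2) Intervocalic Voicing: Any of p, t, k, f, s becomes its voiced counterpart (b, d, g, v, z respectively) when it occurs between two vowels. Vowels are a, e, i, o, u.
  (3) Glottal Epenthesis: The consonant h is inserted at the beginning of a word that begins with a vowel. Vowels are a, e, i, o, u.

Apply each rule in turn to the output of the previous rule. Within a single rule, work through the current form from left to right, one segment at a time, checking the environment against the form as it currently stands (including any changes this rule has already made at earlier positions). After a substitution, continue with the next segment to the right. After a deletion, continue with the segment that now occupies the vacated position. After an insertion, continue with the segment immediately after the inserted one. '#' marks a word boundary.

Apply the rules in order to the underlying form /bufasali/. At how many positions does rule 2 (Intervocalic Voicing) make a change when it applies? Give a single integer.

2

(1) Final Vowel Deletion: [bufasali] → [bufasal]
(2) Intervocalic Voicing: [bufasal] → [buvazal]
(3) Glottal Epenthesis: no change — [buvazal]
Rule 2 changed 2 position(s).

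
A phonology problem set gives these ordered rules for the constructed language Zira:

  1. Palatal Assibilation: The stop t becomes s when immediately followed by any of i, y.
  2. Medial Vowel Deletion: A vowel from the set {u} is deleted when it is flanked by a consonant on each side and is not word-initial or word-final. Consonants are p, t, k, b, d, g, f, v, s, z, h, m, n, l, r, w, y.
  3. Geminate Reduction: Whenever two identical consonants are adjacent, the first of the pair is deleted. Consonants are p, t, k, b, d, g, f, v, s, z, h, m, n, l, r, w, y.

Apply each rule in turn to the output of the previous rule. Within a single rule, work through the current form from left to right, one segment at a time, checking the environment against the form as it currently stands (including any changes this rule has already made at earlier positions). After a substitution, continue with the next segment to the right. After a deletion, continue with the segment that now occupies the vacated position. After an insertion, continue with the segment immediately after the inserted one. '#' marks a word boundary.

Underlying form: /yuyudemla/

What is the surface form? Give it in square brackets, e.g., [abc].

[ydemla]

1 Palatal Assibilation: no change — [yuyudemla]
2 Medial Vowel Deletion: [yuyudemla] → [yydemla]
3 Geminate Reduction: [yydemla] → [ydemla]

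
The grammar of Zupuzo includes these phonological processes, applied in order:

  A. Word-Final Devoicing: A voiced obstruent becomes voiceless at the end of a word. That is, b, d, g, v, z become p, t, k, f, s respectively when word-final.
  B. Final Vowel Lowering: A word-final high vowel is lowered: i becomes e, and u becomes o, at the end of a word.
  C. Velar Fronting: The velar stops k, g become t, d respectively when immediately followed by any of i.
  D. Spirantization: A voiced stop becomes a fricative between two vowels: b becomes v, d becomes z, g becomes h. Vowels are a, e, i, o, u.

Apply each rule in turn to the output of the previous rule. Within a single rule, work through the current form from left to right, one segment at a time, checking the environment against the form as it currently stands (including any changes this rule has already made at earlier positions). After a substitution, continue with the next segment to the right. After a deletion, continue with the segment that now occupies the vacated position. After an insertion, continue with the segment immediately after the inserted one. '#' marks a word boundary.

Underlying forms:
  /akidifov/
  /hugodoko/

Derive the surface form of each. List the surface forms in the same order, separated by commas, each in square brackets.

/akidifov/:
  A Word-Final Devoicing: [akidifov] → [akidifof]
  B Final Vowel Lowering: no change — [akidifof]
  C Velar Fronting: [akidifof] → [atidifof]
  D Spirantization: [atidifof] → [atizifof]
/hugodoko/:
  A Word-Final Devoicing: no change — [hugodoko]
  B Final Vowel Lowering: no change — [hugodoko]
  C Velar Fronting: no change — [hugodoko]
  D Spirantization: [hugodoko] → [huhozoko]

[atizifof], [huhozoko]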